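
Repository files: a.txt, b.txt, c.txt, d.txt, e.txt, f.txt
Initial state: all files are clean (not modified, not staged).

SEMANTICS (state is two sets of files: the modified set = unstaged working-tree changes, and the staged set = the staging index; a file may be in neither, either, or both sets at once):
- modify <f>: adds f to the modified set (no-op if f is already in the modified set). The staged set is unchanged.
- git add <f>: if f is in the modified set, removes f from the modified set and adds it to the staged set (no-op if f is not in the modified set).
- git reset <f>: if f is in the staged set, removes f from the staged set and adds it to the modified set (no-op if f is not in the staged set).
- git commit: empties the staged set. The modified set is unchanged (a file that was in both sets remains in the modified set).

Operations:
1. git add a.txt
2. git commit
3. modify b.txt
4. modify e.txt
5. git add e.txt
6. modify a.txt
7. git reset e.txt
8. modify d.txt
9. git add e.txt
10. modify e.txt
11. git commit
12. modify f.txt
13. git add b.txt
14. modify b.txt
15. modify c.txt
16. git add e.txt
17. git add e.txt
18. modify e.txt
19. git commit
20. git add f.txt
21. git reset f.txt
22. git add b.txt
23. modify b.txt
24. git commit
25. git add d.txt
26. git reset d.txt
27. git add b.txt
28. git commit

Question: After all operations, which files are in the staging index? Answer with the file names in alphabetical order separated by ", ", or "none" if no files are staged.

Answer: none

Derivation:
After op 1 (git add a.txt): modified={none} staged={none}
After op 2 (git commit): modified={none} staged={none}
After op 3 (modify b.txt): modified={b.txt} staged={none}
After op 4 (modify e.txt): modified={b.txt, e.txt} staged={none}
After op 5 (git add e.txt): modified={b.txt} staged={e.txt}
After op 6 (modify a.txt): modified={a.txt, b.txt} staged={e.txt}
After op 7 (git reset e.txt): modified={a.txt, b.txt, e.txt} staged={none}
After op 8 (modify d.txt): modified={a.txt, b.txt, d.txt, e.txt} staged={none}
After op 9 (git add e.txt): modified={a.txt, b.txt, d.txt} staged={e.txt}
After op 10 (modify e.txt): modified={a.txt, b.txt, d.txt, e.txt} staged={e.txt}
After op 11 (git commit): modified={a.txt, b.txt, d.txt, e.txt} staged={none}
After op 12 (modify f.txt): modified={a.txt, b.txt, d.txt, e.txt, f.txt} staged={none}
After op 13 (git add b.txt): modified={a.txt, d.txt, e.txt, f.txt} staged={b.txt}
After op 14 (modify b.txt): modified={a.txt, b.txt, d.txt, e.txt, f.txt} staged={b.txt}
After op 15 (modify c.txt): modified={a.txt, b.txt, c.txt, d.txt, e.txt, f.txt} staged={b.txt}
After op 16 (git add e.txt): modified={a.txt, b.txt, c.txt, d.txt, f.txt} staged={b.txt, e.txt}
After op 17 (git add e.txt): modified={a.txt, b.txt, c.txt, d.txt, f.txt} staged={b.txt, e.txt}
After op 18 (modify e.txt): modified={a.txt, b.txt, c.txt, d.txt, e.txt, f.txt} staged={b.txt, e.txt}
After op 19 (git commit): modified={a.txt, b.txt, c.txt, d.txt, e.txt, f.txt} staged={none}
After op 20 (git add f.txt): modified={a.txt, b.txt, c.txt, d.txt, e.txt} staged={f.txt}
After op 21 (git reset f.txt): modified={a.txt, b.txt, c.txt, d.txt, e.txt, f.txt} staged={none}
After op 22 (git add b.txt): modified={a.txt, c.txt, d.txt, e.txt, f.txt} staged={b.txt}
After op 23 (modify b.txt): modified={a.txt, b.txt, c.txt, d.txt, e.txt, f.txt} staged={b.txt}
After op 24 (git commit): modified={a.txt, b.txt, c.txt, d.txt, e.txt, f.txt} staged={none}
After op 25 (git add d.txt): modified={a.txt, b.txt, c.txt, e.txt, f.txt} staged={d.txt}
After op 26 (git reset d.txt): modified={a.txt, b.txt, c.txt, d.txt, e.txt, f.txt} staged={none}
After op 27 (git add b.txt): modified={a.txt, c.txt, d.txt, e.txt, f.txt} staged={b.txt}
After op 28 (git commit): modified={a.txt, c.txt, d.txt, e.txt, f.txt} staged={none}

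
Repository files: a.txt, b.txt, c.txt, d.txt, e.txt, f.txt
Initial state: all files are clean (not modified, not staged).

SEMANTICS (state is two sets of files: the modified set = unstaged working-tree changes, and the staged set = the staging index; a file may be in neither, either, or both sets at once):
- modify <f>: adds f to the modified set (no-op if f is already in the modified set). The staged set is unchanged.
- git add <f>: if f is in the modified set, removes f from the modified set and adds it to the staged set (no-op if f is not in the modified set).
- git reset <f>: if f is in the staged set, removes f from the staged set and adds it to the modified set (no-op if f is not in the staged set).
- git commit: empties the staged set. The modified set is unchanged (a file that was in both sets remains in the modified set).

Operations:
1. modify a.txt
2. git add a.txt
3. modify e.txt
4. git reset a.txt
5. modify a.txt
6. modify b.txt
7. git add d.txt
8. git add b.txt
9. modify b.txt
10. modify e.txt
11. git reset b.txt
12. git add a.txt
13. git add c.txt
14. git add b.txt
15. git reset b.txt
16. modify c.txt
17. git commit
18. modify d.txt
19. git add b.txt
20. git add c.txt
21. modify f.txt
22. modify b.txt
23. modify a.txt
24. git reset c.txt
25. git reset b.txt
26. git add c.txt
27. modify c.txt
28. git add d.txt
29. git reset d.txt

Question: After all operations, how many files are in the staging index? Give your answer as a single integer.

After op 1 (modify a.txt): modified={a.txt} staged={none}
After op 2 (git add a.txt): modified={none} staged={a.txt}
After op 3 (modify e.txt): modified={e.txt} staged={a.txt}
After op 4 (git reset a.txt): modified={a.txt, e.txt} staged={none}
After op 5 (modify a.txt): modified={a.txt, e.txt} staged={none}
After op 6 (modify b.txt): modified={a.txt, b.txt, e.txt} staged={none}
After op 7 (git add d.txt): modified={a.txt, b.txt, e.txt} staged={none}
After op 8 (git add b.txt): modified={a.txt, e.txt} staged={b.txt}
After op 9 (modify b.txt): modified={a.txt, b.txt, e.txt} staged={b.txt}
After op 10 (modify e.txt): modified={a.txt, b.txt, e.txt} staged={b.txt}
After op 11 (git reset b.txt): modified={a.txt, b.txt, e.txt} staged={none}
After op 12 (git add a.txt): modified={b.txt, e.txt} staged={a.txt}
After op 13 (git add c.txt): modified={b.txt, e.txt} staged={a.txt}
After op 14 (git add b.txt): modified={e.txt} staged={a.txt, b.txt}
After op 15 (git reset b.txt): modified={b.txt, e.txt} staged={a.txt}
After op 16 (modify c.txt): modified={b.txt, c.txt, e.txt} staged={a.txt}
After op 17 (git commit): modified={b.txt, c.txt, e.txt} staged={none}
After op 18 (modify d.txt): modified={b.txt, c.txt, d.txt, e.txt} staged={none}
After op 19 (git add b.txt): modified={c.txt, d.txt, e.txt} staged={b.txt}
After op 20 (git add c.txt): modified={d.txt, e.txt} staged={b.txt, c.txt}
After op 21 (modify f.txt): modified={d.txt, e.txt, f.txt} staged={b.txt, c.txt}
After op 22 (modify b.txt): modified={b.txt, d.txt, e.txt, f.txt} staged={b.txt, c.txt}
After op 23 (modify a.txt): modified={a.txt, b.txt, d.txt, e.txt, f.txt} staged={b.txt, c.txt}
After op 24 (git reset c.txt): modified={a.txt, b.txt, c.txt, d.txt, e.txt, f.txt} staged={b.txt}
After op 25 (git reset b.txt): modified={a.txt, b.txt, c.txt, d.txt, e.txt, f.txt} staged={none}
After op 26 (git add c.txt): modified={a.txt, b.txt, d.txt, e.txt, f.txt} staged={c.txt}
After op 27 (modify c.txt): modified={a.txt, b.txt, c.txt, d.txt, e.txt, f.txt} staged={c.txt}
After op 28 (git add d.txt): modified={a.txt, b.txt, c.txt, e.txt, f.txt} staged={c.txt, d.txt}
After op 29 (git reset d.txt): modified={a.txt, b.txt, c.txt, d.txt, e.txt, f.txt} staged={c.txt}
Final staged set: {c.txt} -> count=1

Answer: 1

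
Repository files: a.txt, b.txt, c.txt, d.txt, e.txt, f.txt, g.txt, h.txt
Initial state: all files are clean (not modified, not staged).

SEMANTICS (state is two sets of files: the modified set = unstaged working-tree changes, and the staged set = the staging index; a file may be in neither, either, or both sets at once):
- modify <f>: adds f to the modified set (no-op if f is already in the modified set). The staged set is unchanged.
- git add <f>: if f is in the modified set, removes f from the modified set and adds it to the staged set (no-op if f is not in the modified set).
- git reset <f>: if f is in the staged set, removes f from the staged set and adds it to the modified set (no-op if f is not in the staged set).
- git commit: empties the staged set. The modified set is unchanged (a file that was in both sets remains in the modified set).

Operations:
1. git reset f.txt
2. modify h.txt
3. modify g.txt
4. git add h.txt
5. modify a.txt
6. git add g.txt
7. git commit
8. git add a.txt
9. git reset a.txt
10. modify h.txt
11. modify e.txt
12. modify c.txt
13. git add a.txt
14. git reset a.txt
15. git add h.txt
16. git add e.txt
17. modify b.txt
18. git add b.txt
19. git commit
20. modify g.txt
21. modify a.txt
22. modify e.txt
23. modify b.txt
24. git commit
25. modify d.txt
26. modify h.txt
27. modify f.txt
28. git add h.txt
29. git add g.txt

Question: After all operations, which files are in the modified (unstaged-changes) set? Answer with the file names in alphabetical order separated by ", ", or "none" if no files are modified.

After op 1 (git reset f.txt): modified={none} staged={none}
After op 2 (modify h.txt): modified={h.txt} staged={none}
After op 3 (modify g.txt): modified={g.txt, h.txt} staged={none}
After op 4 (git add h.txt): modified={g.txt} staged={h.txt}
After op 5 (modify a.txt): modified={a.txt, g.txt} staged={h.txt}
After op 6 (git add g.txt): modified={a.txt} staged={g.txt, h.txt}
After op 7 (git commit): modified={a.txt} staged={none}
After op 8 (git add a.txt): modified={none} staged={a.txt}
After op 9 (git reset a.txt): modified={a.txt} staged={none}
After op 10 (modify h.txt): modified={a.txt, h.txt} staged={none}
After op 11 (modify e.txt): modified={a.txt, e.txt, h.txt} staged={none}
After op 12 (modify c.txt): modified={a.txt, c.txt, e.txt, h.txt} staged={none}
After op 13 (git add a.txt): modified={c.txt, e.txt, h.txt} staged={a.txt}
After op 14 (git reset a.txt): modified={a.txt, c.txt, e.txt, h.txt} staged={none}
After op 15 (git add h.txt): modified={a.txt, c.txt, e.txt} staged={h.txt}
After op 16 (git add e.txt): modified={a.txt, c.txt} staged={e.txt, h.txt}
After op 17 (modify b.txt): modified={a.txt, b.txt, c.txt} staged={e.txt, h.txt}
After op 18 (git add b.txt): modified={a.txt, c.txt} staged={b.txt, e.txt, h.txt}
After op 19 (git commit): modified={a.txt, c.txt} staged={none}
After op 20 (modify g.txt): modified={a.txt, c.txt, g.txt} staged={none}
After op 21 (modify a.txt): modified={a.txt, c.txt, g.txt} staged={none}
After op 22 (modify e.txt): modified={a.txt, c.txt, e.txt, g.txt} staged={none}
After op 23 (modify b.txt): modified={a.txt, b.txt, c.txt, e.txt, g.txt} staged={none}
After op 24 (git commit): modified={a.txt, b.txt, c.txt, e.txt, g.txt} staged={none}
After op 25 (modify d.txt): modified={a.txt, b.txt, c.txt, d.txt, e.txt, g.txt} staged={none}
After op 26 (modify h.txt): modified={a.txt, b.txt, c.txt, d.txt, e.txt, g.txt, h.txt} staged={none}
After op 27 (modify f.txt): modified={a.txt, b.txt, c.txt, d.txt, e.txt, f.txt, g.txt, h.txt} staged={none}
After op 28 (git add h.txt): modified={a.txt, b.txt, c.txt, d.txt, e.txt, f.txt, g.txt} staged={h.txt}
After op 29 (git add g.txt): modified={a.txt, b.txt, c.txt, d.txt, e.txt, f.txt} staged={g.txt, h.txt}

Answer: a.txt, b.txt, c.txt, d.txt, e.txt, f.txt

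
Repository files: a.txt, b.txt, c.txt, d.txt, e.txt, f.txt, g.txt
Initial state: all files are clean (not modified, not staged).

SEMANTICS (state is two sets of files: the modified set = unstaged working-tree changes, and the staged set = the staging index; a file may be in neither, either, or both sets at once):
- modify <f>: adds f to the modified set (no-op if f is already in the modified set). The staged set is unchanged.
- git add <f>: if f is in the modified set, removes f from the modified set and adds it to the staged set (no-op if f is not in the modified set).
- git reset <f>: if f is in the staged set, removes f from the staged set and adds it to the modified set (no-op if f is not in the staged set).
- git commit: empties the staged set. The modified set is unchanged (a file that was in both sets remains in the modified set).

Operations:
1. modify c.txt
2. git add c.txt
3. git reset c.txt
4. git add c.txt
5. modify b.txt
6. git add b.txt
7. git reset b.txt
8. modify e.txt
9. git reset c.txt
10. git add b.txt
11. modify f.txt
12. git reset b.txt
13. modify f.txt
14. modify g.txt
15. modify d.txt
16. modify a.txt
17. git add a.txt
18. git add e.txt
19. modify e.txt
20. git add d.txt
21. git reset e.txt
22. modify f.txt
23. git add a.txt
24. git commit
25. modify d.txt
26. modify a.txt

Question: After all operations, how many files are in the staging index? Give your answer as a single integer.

Answer: 0

Derivation:
After op 1 (modify c.txt): modified={c.txt} staged={none}
After op 2 (git add c.txt): modified={none} staged={c.txt}
After op 3 (git reset c.txt): modified={c.txt} staged={none}
After op 4 (git add c.txt): modified={none} staged={c.txt}
After op 5 (modify b.txt): modified={b.txt} staged={c.txt}
After op 6 (git add b.txt): modified={none} staged={b.txt, c.txt}
After op 7 (git reset b.txt): modified={b.txt} staged={c.txt}
After op 8 (modify e.txt): modified={b.txt, e.txt} staged={c.txt}
After op 9 (git reset c.txt): modified={b.txt, c.txt, e.txt} staged={none}
After op 10 (git add b.txt): modified={c.txt, e.txt} staged={b.txt}
After op 11 (modify f.txt): modified={c.txt, e.txt, f.txt} staged={b.txt}
After op 12 (git reset b.txt): modified={b.txt, c.txt, e.txt, f.txt} staged={none}
After op 13 (modify f.txt): modified={b.txt, c.txt, e.txt, f.txt} staged={none}
After op 14 (modify g.txt): modified={b.txt, c.txt, e.txt, f.txt, g.txt} staged={none}
After op 15 (modify d.txt): modified={b.txt, c.txt, d.txt, e.txt, f.txt, g.txt} staged={none}
After op 16 (modify a.txt): modified={a.txt, b.txt, c.txt, d.txt, e.txt, f.txt, g.txt} staged={none}
After op 17 (git add a.txt): modified={b.txt, c.txt, d.txt, e.txt, f.txt, g.txt} staged={a.txt}
After op 18 (git add e.txt): modified={b.txt, c.txt, d.txt, f.txt, g.txt} staged={a.txt, e.txt}
After op 19 (modify e.txt): modified={b.txt, c.txt, d.txt, e.txt, f.txt, g.txt} staged={a.txt, e.txt}
After op 20 (git add d.txt): modified={b.txt, c.txt, e.txt, f.txt, g.txt} staged={a.txt, d.txt, e.txt}
After op 21 (git reset e.txt): modified={b.txt, c.txt, e.txt, f.txt, g.txt} staged={a.txt, d.txt}
After op 22 (modify f.txt): modified={b.txt, c.txt, e.txt, f.txt, g.txt} staged={a.txt, d.txt}
After op 23 (git add a.txt): modified={b.txt, c.txt, e.txt, f.txt, g.txt} staged={a.txt, d.txt}
After op 24 (git commit): modified={b.txt, c.txt, e.txt, f.txt, g.txt} staged={none}
After op 25 (modify d.txt): modified={b.txt, c.txt, d.txt, e.txt, f.txt, g.txt} staged={none}
After op 26 (modify a.txt): modified={a.txt, b.txt, c.txt, d.txt, e.txt, f.txt, g.txt} staged={none}
Final staged set: {none} -> count=0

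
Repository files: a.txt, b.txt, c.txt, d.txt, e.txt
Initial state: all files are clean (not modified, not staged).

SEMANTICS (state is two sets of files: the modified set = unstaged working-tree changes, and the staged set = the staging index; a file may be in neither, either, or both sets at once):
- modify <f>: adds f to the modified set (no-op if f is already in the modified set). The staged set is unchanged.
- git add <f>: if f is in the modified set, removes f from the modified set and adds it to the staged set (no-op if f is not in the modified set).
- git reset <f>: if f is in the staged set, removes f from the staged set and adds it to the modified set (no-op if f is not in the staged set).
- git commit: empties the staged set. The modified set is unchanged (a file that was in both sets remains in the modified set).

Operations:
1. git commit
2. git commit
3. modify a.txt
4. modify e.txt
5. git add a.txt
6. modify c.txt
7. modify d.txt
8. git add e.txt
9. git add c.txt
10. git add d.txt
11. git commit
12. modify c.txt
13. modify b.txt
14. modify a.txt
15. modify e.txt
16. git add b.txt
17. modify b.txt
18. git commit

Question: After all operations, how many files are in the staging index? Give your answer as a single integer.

After op 1 (git commit): modified={none} staged={none}
After op 2 (git commit): modified={none} staged={none}
After op 3 (modify a.txt): modified={a.txt} staged={none}
After op 4 (modify e.txt): modified={a.txt, e.txt} staged={none}
After op 5 (git add a.txt): modified={e.txt} staged={a.txt}
After op 6 (modify c.txt): modified={c.txt, e.txt} staged={a.txt}
After op 7 (modify d.txt): modified={c.txt, d.txt, e.txt} staged={a.txt}
After op 8 (git add e.txt): modified={c.txt, d.txt} staged={a.txt, e.txt}
After op 9 (git add c.txt): modified={d.txt} staged={a.txt, c.txt, e.txt}
After op 10 (git add d.txt): modified={none} staged={a.txt, c.txt, d.txt, e.txt}
After op 11 (git commit): modified={none} staged={none}
After op 12 (modify c.txt): modified={c.txt} staged={none}
After op 13 (modify b.txt): modified={b.txt, c.txt} staged={none}
After op 14 (modify a.txt): modified={a.txt, b.txt, c.txt} staged={none}
After op 15 (modify e.txt): modified={a.txt, b.txt, c.txt, e.txt} staged={none}
After op 16 (git add b.txt): modified={a.txt, c.txt, e.txt} staged={b.txt}
After op 17 (modify b.txt): modified={a.txt, b.txt, c.txt, e.txt} staged={b.txt}
After op 18 (git commit): modified={a.txt, b.txt, c.txt, e.txt} staged={none}
Final staged set: {none} -> count=0

Answer: 0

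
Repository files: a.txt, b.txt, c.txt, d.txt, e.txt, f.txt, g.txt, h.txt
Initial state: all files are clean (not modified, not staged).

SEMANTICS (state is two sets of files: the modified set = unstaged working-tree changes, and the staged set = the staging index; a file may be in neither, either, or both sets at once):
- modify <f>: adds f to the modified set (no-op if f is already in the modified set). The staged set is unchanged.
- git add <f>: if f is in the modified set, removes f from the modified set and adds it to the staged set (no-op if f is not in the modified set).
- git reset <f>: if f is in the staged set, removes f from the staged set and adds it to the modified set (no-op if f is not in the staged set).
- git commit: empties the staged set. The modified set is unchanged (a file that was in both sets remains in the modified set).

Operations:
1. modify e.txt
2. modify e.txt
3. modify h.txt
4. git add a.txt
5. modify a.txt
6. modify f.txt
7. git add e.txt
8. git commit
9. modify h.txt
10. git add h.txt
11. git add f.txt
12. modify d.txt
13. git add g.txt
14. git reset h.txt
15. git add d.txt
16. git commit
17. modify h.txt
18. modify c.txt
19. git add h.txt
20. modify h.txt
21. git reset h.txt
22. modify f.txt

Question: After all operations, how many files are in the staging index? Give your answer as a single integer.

After op 1 (modify e.txt): modified={e.txt} staged={none}
After op 2 (modify e.txt): modified={e.txt} staged={none}
After op 3 (modify h.txt): modified={e.txt, h.txt} staged={none}
After op 4 (git add a.txt): modified={e.txt, h.txt} staged={none}
After op 5 (modify a.txt): modified={a.txt, e.txt, h.txt} staged={none}
After op 6 (modify f.txt): modified={a.txt, e.txt, f.txt, h.txt} staged={none}
After op 7 (git add e.txt): modified={a.txt, f.txt, h.txt} staged={e.txt}
After op 8 (git commit): modified={a.txt, f.txt, h.txt} staged={none}
After op 9 (modify h.txt): modified={a.txt, f.txt, h.txt} staged={none}
After op 10 (git add h.txt): modified={a.txt, f.txt} staged={h.txt}
After op 11 (git add f.txt): modified={a.txt} staged={f.txt, h.txt}
After op 12 (modify d.txt): modified={a.txt, d.txt} staged={f.txt, h.txt}
After op 13 (git add g.txt): modified={a.txt, d.txt} staged={f.txt, h.txt}
After op 14 (git reset h.txt): modified={a.txt, d.txt, h.txt} staged={f.txt}
After op 15 (git add d.txt): modified={a.txt, h.txt} staged={d.txt, f.txt}
After op 16 (git commit): modified={a.txt, h.txt} staged={none}
After op 17 (modify h.txt): modified={a.txt, h.txt} staged={none}
After op 18 (modify c.txt): modified={a.txt, c.txt, h.txt} staged={none}
After op 19 (git add h.txt): modified={a.txt, c.txt} staged={h.txt}
After op 20 (modify h.txt): modified={a.txt, c.txt, h.txt} staged={h.txt}
After op 21 (git reset h.txt): modified={a.txt, c.txt, h.txt} staged={none}
After op 22 (modify f.txt): modified={a.txt, c.txt, f.txt, h.txt} staged={none}
Final staged set: {none} -> count=0

Answer: 0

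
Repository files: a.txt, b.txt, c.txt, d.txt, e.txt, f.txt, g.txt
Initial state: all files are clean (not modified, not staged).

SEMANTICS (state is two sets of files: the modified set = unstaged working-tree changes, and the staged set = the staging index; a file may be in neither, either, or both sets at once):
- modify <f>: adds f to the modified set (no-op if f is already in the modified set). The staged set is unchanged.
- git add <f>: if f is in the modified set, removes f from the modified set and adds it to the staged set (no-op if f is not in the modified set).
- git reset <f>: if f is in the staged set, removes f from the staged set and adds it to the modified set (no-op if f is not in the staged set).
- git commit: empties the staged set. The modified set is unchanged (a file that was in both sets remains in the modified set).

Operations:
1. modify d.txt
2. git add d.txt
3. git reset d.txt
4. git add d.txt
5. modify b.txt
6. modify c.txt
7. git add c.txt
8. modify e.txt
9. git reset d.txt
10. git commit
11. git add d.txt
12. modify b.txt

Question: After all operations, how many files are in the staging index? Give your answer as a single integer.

Answer: 1

Derivation:
After op 1 (modify d.txt): modified={d.txt} staged={none}
After op 2 (git add d.txt): modified={none} staged={d.txt}
After op 3 (git reset d.txt): modified={d.txt} staged={none}
After op 4 (git add d.txt): modified={none} staged={d.txt}
After op 5 (modify b.txt): modified={b.txt} staged={d.txt}
After op 6 (modify c.txt): modified={b.txt, c.txt} staged={d.txt}
After op 7 (git add c.txt): modified={b.txt} staged={c.txt, d.txt}
After op 8 (modify e.txt): modified={b.txt, e.txt} staged={c.txt, d.txt}
After op 9 (git reset d.txt): modified={b.txt, d.txt, e.txt} staged={c.txt}
After op 10 (git commit): modified={b.txt, d.txt, e.txt} staged={none}
After op 11 (git add d.txt): modified={b.txt, e.txt} staged={d.txt}
After op 12 (modify b.txt): modified={b.txt, e.txt} staged={d.txt}
Final staged set: {d.txt} -> count=1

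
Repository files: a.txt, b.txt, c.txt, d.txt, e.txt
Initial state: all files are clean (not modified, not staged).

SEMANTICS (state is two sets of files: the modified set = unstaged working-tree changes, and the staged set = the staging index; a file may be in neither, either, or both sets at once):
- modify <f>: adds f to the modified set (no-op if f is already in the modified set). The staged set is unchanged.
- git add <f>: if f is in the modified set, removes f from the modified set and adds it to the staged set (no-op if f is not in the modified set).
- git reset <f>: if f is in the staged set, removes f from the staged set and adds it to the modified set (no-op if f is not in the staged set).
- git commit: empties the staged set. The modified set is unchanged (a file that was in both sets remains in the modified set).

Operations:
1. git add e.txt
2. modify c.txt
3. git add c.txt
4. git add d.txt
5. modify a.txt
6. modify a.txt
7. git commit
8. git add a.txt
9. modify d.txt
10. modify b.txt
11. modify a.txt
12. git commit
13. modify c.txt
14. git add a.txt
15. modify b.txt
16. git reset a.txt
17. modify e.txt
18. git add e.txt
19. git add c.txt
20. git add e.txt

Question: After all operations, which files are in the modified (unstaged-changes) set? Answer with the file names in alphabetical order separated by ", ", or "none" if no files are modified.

Answer: a.txt, b.txt, d.txt

Derivation:
After op 1 (git add e.txt): modified={none} staged={none}
After op 2 (modify c.txt): modified={c.txt} staged={none}
After op 3 (git add c.txt): modified={none} staged={c.txt}
After op 4 (git add d.txt): modified={none} staged={c.txt}
After op 5 (modify a.txt): modified={a.txt} staged={c.txt}
After op 6 (modify a.txt): modified={a.txt} staged={c.txt}
After op 7 (git commit): modified={a.txt} staged={none}
After op 8 (git add a.txt): modified={none} staged={a.txt}
After op 9 (modify d.txt): modified={d.txt} staged={a.txt}
After op 10 (modify b.txt): modified={b.txt, d.txt} staged={a.txt}
After op 11 (modify a.txt): modified={a.txt, b.txt, d.txt} staged={a.txt}
After op 12 (git commit): modified={a.txt, b.txt, d.txt} staged={none}
After op 13 (modify c.txt): modified={a.txt, b.txt, c.txt, d.txt} staged={none}
After op 14 (git add a.txt): modified={b.txt, c.txt, d.txt} staged={a.txt}
After op 15 (modify b.txt): modified={b.txt, c.txt, d.txt} staged={a.txt}
After op 16 (git reset a.txt): modified={a.txt, b.txt, c.txt, d.txt} staged={none}
After op 17 (modify e.txt): modified={a.txt, b.txt, c.txt, d.txt, e.txt} staged={none}
After op 18 (git add e.txt): modified={a.txt, b.txt, c.txt, d.txt} staged={e.txt}
After op 19 (git add c.txt): modified={a.txt, b.txt, d.txt} staged={c.txt, e.txt}
After op 20 (git add e.txt): modified={a.txt, b.txt, d.txt} staged={c.txt, e.txt}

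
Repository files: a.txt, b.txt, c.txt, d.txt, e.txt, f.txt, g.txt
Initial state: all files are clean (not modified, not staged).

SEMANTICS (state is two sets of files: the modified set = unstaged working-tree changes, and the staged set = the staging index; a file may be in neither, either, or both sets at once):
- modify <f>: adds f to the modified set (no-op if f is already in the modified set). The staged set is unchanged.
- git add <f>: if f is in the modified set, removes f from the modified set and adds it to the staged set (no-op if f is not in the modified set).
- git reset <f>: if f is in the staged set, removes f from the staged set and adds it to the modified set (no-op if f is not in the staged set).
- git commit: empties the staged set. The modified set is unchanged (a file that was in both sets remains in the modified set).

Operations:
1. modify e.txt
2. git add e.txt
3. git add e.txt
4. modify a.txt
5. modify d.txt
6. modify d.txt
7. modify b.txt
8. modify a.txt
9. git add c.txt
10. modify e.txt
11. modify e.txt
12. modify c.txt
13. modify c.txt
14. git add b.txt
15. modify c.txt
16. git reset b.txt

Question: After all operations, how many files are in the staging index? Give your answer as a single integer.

After op 1 (modify e.txt): modified={e.txt} staged={none}
After op 2 (git add e.txt): modified={none} staged={e.txt}
After op 3 (git add e.txt): modified={none} staged={e.txt}
After op 4 (modify a.txt): modified={a.txt} staged={e.txt}
After op 5 (modify d.txt): modified={a.txt, d.txt} staged={e.txt}
After op 6 (modify d.txt): modified={a.txt, d.txt} staged={e.txt}
After op 7 (modify b.txt): modified={a.txt, b.txt, d.txt} staged={e.txt}
After op 8 (modify a.txt): modified={a.txt, b.txt, d.txt} staged={e.txt}
After op 9 (git add c.txt): modified={a.txt, b.txt, d.txt} staged={e.txt}
After op 10 (modify e.txt): modified={a.txt, b.txt, d.txt, e.txt} staged={e.txt}
After op 11 (modify e.txt): modified={a.txt, b.txt, d.txt, e.txt} staged={e.txt}
After op 12 (modify c.txt): modified={a.txt, b.txt, c.txt, d.txt, e.txt} staged={e.txt}
After op 13 (modify c.txt): modified={a.txt, b.txt, c.txt, d.txt, e.txt} staged={e.txt}
After op 14 (git add b.txt): modified={a.txt, c.txt, d.txt, e.txt} staged={b.txt, e.txt}
After op 15 (modify c.txt): modified={a.txt, c.txt, d.txt, e.txt} staged={b.txt, e.txt}
After op 16 (git reset b.txt): modified={a.txt, b.txt, c.txt, d.txt, e.txt} staged={e.txt}
Final staged set: {e.txt} -> count=1

Answer: 1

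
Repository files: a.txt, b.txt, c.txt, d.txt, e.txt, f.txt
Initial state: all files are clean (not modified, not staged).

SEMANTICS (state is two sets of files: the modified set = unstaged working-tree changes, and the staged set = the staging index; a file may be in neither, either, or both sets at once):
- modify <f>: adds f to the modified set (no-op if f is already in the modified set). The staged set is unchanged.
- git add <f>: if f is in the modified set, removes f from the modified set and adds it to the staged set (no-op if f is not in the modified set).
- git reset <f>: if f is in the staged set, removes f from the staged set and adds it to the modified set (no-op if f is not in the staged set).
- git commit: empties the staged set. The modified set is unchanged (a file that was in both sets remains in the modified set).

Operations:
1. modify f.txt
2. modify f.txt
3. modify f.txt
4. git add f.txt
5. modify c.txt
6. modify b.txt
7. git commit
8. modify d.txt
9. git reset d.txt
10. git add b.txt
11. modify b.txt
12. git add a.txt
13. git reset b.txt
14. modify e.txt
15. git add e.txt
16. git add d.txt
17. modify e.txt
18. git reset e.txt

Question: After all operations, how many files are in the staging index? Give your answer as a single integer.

After op 1 (modify f.txt): modified={f.txt} staged={none}
After op 2 (modify f.txt): modified={f.txt} staged={none}
After op 3 (modify f.txt): modified={f.txt} staged={none}
After op 4 (git add f.txt): modified={none} staged={f.txt}
After op 5 (modify c.txt): modified={c.txt} staged={f.txt}
After op 6 (modify b.txt): modified={b.txt, c.txt} staged={f.txt}
After op 7 (git commit): modified={b.txt, c.txt} staged={none}
After op 8 (modify d.txt): modified={b.txt, c.txt, d.txt} staged={none}
After op 9 (git reset d.txt): modified={b.txt, c.txt, d.txt} staged={none}
After op 10 (git add b.txt): modified={c.txt, d.txt} staged={b.txt}
After op 11 (modify b.txt): modified={b.txt, c.txt, d.txt} staged={b.txt}
After op 12 (git add a.txt): modified={b.txt, c.txt, d.txt} staged={b.txt}
After op 13 (git reset b.txt): modified={b.txt, c.txt, d.txt} staged={none}
After op 14 (modify e.txt): modified={b.txt, c.txt, d.txt, e.txt} staged={none}
After op 15 (git add e.txt): modified={b.txt, c.txt, d.txt} staged={e.txt}
After op 16 (git add d.txt): modified={b.txt, c.txt} staged={d.txt, e.txt}
After op 17 (modify e.txt): modified={b.txt, c.txt, e.txt} staged={d.txt, e.txt}
After op 18 (git reset e.txt): modified={b.txt, c.txt, e.txt} staged={d.txt}
Final staged set: {d.txt} -> count=1

Answer: 1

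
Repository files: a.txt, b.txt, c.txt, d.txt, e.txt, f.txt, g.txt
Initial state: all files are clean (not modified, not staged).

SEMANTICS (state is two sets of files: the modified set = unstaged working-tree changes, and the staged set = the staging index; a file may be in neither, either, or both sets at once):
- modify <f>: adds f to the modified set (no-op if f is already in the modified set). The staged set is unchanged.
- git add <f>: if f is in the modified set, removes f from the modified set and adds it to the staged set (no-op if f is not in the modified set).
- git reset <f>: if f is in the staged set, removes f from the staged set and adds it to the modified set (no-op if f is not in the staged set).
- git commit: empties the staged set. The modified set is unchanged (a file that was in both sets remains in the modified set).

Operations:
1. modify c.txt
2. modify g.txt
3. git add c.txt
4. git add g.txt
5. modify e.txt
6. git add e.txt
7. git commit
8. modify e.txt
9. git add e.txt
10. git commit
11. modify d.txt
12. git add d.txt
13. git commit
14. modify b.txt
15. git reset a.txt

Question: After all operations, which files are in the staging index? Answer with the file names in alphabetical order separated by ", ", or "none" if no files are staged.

After op 1 (modify c.txt): modified={c.txt} staged={none}
After op 2 (modify g.txt): modified={c.txt, g.txt} staged={none}
After op 3 (git add c.txt): modified={g.txt} staged={c.txt}
After op 4 (git add g.txt): modified={none} staged={c.txt, g.txt}
After op 5 (modify e.txt): modified={e.txt} staged={c.txt, g.txt}
After op 6 (git add e.txt): modified={none} staged={c.txt, e.txt, g.txt}
After op 7 (git commit): modified={none} staged={none}
After op 8 (modify e.txt): modified={e.txt} staged={none}
After op 9 (git add e.txt): modified={none} staged={e.txt}
After op 10 (git commit): modified={none} staged={none}
After op 11 (modify d.txt): modified={d.txt} staged={none}
After op 12 (git add d.txt): modified={none} staged={d.txt}
After op 13 (git commit): modified={none} staged={none}
After op 14 (modify b.txt): modified={b.txt} staged={none}
After op 15 (git reset a.txt): modified={b.txt} staged={none}

Answer: none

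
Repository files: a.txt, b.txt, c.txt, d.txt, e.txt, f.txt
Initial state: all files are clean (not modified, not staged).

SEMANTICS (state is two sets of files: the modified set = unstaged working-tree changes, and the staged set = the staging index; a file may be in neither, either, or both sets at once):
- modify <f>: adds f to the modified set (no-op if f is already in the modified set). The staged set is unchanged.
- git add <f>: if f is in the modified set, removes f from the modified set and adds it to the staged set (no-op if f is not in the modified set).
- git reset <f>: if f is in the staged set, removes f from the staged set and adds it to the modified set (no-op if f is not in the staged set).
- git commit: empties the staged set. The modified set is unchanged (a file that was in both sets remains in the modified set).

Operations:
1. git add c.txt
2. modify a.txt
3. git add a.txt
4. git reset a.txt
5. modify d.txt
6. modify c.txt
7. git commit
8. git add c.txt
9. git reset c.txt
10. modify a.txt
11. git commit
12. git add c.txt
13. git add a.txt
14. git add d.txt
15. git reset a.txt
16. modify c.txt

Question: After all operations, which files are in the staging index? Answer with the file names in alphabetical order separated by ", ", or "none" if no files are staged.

Answer: c.txt, d.txt

Derivation:
After op 1 (git add c.txt): modified={none} staged={none}
After op 2 (modify a.txt): modified={a.txt} staged={none}
After op 3 (git add a.txt): modified={none} staged={a.txt}
After op 4 (git reset a.txt): modified={a.txt} staged={none}
After op 5 (modify d.txt): modified={a.txt, d.txt} staged={none}
After op 6 (modify c.txt): modified={a.txt, c.txt, d.txt} staged={none}
After op 7 (git commit): modified={a.txt, c.txt, d.txt} staged={none}
After op 8 (git add c.txt): modified={a.txt, d.txt} staged={c.txt}
After op 9 (git reset c.txt): modified={a.txt, c.txt, d.txt} staged={none}
After op 10 (modify a.txt): modified={a.txt, c.txt, d.txt} staged={none}
After op 11 (git commit): modified={a.txt, c.txt, d.txt} staged={none}
After op 12 (git add c.txt): modified={a.txt, d.txt} staged={c.txt}
After op 13 (git add a.txt): modified={d.txt} staged={a.txt, c.txt}
After op 14 (git add d.txt): modified={none} staged={a.txt, c.txt, d.txt}
After op 15 (git reset a.txt): modified={a.txt} staged={c.txt, d.txt}
After op 16 (modify c.txt): modified={a.txt, c.txt} staged={c.txt, d.txt}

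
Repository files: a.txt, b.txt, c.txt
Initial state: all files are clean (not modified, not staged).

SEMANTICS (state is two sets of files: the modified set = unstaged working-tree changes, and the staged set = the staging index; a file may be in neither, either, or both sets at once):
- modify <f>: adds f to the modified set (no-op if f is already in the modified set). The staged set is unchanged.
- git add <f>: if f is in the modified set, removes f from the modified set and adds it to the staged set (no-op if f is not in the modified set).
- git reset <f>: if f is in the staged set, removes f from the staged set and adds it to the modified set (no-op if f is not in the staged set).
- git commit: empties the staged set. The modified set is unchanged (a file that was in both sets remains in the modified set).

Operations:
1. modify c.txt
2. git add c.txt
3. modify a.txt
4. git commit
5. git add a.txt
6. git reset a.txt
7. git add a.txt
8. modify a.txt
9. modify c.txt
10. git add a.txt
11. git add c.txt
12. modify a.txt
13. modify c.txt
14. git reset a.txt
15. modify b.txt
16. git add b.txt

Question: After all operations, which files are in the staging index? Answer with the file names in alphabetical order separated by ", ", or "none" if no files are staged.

Answer: b.txt, c.txt

Derivation:
After op 1 (modify c.txt): modified={c.txt} staged={none}
After op 2 (git add c.txt): modified={none} staged={c.txt}
After op 3 (modify a.txt): modified={a.txt} staged={c.txt}
After op 4 (git commit): modified={a.txt} staged={none}
After op 5 (git add a.txt): modified={none} staged={a.txt}
After op 6 (git reset a.txt): modified={a.txt} staged={none}
After op 7 (git add a.txt): modified={none} staged={a.txt}
After op 8 (modify a.txt): modified={a.txt} staged={a.txt}
After op 9 (modify c.txt): modified={a.txt, c.txt} staged={a.txt}
After op 10 (git add a.txt): modified={c.txt} staged={a.txt}
After op 11 (git add c.txt): modified={none} staged={a.txt, c.txt}
After op 12 (modify a.txt): modified={a.txt} staged={a.txt, c.txt}
After op 13 (modify c.txt): modified={a.txt, c.txt} staged={a.txt, c.txt}
After op 14 (git reset a.txt): modified={a.txt, c.txt} staged={c.txt}
After op 15 (modify b.txt): modified={a.txt, b.txt, c.txt} staged={c.txt}
After op 16 (git add b.txt): modified={a.txt, c.txt} staged={b.txt, c.txt}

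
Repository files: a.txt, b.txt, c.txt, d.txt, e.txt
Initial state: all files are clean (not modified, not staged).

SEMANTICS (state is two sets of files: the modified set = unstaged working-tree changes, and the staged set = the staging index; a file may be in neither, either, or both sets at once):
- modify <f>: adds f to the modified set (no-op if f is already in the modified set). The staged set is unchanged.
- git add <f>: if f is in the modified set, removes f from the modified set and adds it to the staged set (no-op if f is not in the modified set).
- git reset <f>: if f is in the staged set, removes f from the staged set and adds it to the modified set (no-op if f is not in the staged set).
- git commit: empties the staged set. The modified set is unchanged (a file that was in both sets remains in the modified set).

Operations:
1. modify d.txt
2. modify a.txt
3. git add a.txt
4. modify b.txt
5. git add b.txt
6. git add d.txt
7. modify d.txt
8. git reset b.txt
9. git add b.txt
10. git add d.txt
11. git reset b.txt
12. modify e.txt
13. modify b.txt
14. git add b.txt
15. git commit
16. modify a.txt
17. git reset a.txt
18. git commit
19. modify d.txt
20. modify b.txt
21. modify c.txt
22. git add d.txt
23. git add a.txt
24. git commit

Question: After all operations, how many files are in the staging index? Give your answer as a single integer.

After op 1 (modify d.txt): modified={d.txt} staged={none}
After op 2 (modify a.txt): modified={a.txt, d.txt} staged={none}
After op 3 (git add a.txt): modified={d.txt} staged={a.txt}
After op 4 (modify b.txt): modified={b.txt, d.txt} staged={a.txt}
After op 5 (git add b.txt): modified={d.txt} staged={a.txt, b.txt}
After op 6 (git add d.txt): modified={none} staged={a.txt, b.txt, d.txt}
After op 7 (modify d.txt): modified={d.txt} staged={a.txt, b.txt, d.txt}
After op 8 (git reset b.txt): modified={b.txt, d.txt} staged={a.txt, d.txt}
After op 9 (git add b.txt): modified={d.txt} staged={a.txt, b.txt, d.txt}
After op 10 (git add d.txt): modified={none} staged={a.txt, b.txt, d.txt}
After op 11 (git reset b.txt): modified={b.txt} staged={a.txt, d.txt}
After op 12 (modify e.txt): modified={b.txt, e.txt} staged={a.txt, d.txt}
After op 13 (modify b.txt): modified={b.txt, e.txt} staged={a.txt, d.txt}
After op 14 (git add b.txt): modified={e.txt} staged={a.txt, b.txt, d.txt}
After op 15 (git commit): modified={e.txt} staged={none}
After op 16 (modify a.txt): modified={a.txt, e.txt} staged={none}
After op 17 (git reset a.txt): modified={a.txt, e.txt} staged={none}
After op 18 (git commit): modified={a.txt, e.txt} staged={none}
After op 19 (modify d.txt): modified={a.txt, d.txt, e.txt} staged={none}
After op 20 (modify b.txt): modified={a.txt, b.txt, d.txt, e.txt} staged={none}
After op 21 (modify c.txt): modified={a.txt, b.txt, c.txt, d.txt, e.txt} staged={none}
After op 22 (git add d.txt): modified={a.txt, b.txt, c.txt, e.txt} staged={d.txt}
After op 23 (git add a.txt): modified={b.txt, c.txt, e.txt} staged={a.txt, d.txt}
After op 24 (git commit): modified={b.txt, c.txt, e.txt} staged={none}
Final staged set: {none} -> count=0

Answer: 0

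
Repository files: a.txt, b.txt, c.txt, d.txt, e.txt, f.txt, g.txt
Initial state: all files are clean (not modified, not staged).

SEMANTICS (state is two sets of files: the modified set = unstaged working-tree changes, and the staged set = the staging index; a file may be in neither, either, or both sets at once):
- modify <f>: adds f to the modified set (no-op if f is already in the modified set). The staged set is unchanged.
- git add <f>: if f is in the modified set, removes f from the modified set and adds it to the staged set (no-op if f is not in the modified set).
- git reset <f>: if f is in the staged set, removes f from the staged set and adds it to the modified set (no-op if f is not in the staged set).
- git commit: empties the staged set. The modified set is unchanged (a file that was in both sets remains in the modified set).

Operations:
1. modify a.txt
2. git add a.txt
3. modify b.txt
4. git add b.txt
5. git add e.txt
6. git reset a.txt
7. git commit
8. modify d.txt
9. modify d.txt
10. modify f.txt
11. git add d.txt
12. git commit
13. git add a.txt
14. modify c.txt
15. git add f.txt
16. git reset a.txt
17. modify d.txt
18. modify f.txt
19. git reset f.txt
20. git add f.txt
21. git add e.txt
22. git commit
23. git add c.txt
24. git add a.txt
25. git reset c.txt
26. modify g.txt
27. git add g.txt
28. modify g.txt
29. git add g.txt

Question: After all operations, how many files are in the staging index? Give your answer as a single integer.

After op 1 (modify a.txt): modified={a.txt} staged={none}
After op 2 (git add a.txt): modified={none} staged={a.txt}
After op 3 (modify b.txt): modified={b.txt} staged={a.txt}
After op 4 (git add b.txt): modified={none} staged={a.txt, b.txt}
After op 5 (git add e.txt): modified={none} staged={a.txt, b.txt}
After op 6 (git reset a.txt): modified={a.txt} staged={b.txt}
After op 7 (git commit): modified={a.txt} staged={none}
After op 8 (modify d.txt): modified={a.txt, d.txt} staged={none}
After op 9 (modify d.txt): modified={a.txt, d.txt} staged={none}
After op 10 (modify f.txt): modified={a.txt, d.txt, f.txt} staged={none}
After op 11 (git add d.txt): modified={a.txt, f.txt} staged={d.txt}
After op 12 (git commit): modified={a.txt, f.txt} staged={none}
After op 13 (git add a.txt): modified={f.txt} staged={a.txt}
After op 14 (modify c.txt): modified={c.txt, f.txt} staged={a.txt}
After op 15 (git add f.txt): modified={c.txt} staged={a.txt, f.txt}
After op 16 (git reset a.txt): modified={a.txt, c.txt} staged={f.txt}
After op 17 (modify d.txt): modified={a.txt, c.txt, d.txt} staged={f.txt}
After op 18 (modify f.txt): modified={a.txt, c.txt, d.txt, f.txt} staged={f.txt}
After op 19 (git reset f.txt): modified={a.txt, c.txt, d.txt, f.txt} staged={none}
After op 20 (git add f.txt): modified={a.txt, c.txt, d.txt} staged={f.txt}
After op 21 (git add e.txt): modified={a.txt, c.txt, d.txt} staged={f.txt}
After op 22 (git commit): modified={a.txt, c.txt, d.txt} staged={none}
After op 23 (git add c.txt): modified={a.txt, d.txt} staged={c.txt}
After op 24 (git add a.txt): modified={d.txt} staged={a.txt, c.txt}
After op 25 (git reset c.txt): modified={c.txt, d.txt} staged={a.txt}
After op 26 (modify g.txt): modified={c.txt, d.txt, g.txt} staged={a.txt}
After op 27 (git add g.txt): modified={c.txt, d.txt} staged={a.txt, g.txt}
After op 28 (modify g.txt): modified={c.txt, d.txt, g.txt} staged={a.txt, g.txt}
After op 29 (git add g.txt): modified={c.txt, d.txt} staged={a.txt, g.txt}
Final staged set: {a.txt, g.txt} -> count=2

Answer: 2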